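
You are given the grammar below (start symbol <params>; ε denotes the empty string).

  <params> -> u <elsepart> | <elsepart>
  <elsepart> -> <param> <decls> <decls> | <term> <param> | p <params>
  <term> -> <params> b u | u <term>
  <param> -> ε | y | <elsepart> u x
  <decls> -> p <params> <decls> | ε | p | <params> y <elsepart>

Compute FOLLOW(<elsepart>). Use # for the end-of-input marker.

{ #, b, p, u, y }

In <params> -> u <elsepart>: <elsepart> is at the end, add FOLLOW(<params>) = { #, b, p, u, y }.
In <params> -> <elsepart>: <elsepart> is at the end, add FOLLOW(<params>) = { #, b, p, u, y }.
In <param> -> <elsepart> u x: add FIRST(u x) = { u }.
In <decls> -> <params> y <elsepart>: <elsepart> is at the end, add FOLLOW(<decls>) = { #, b, p, u, y }.
Union: FOLLOW(<elsepart>) = { #, b, p, u, y }.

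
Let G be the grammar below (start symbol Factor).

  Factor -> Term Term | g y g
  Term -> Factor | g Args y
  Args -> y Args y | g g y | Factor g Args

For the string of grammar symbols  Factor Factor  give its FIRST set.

Add FIRST(Factor) = { g }; Factor is not nullable, stop.

{ g }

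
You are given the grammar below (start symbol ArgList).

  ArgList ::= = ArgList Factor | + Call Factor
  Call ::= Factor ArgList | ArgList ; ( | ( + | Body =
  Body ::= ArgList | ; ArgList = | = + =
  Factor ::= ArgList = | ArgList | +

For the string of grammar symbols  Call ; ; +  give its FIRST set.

Add FIRST(Call) = { (, +, ;, = }; Call is not nullable, stop.

{ (, +, ;, = }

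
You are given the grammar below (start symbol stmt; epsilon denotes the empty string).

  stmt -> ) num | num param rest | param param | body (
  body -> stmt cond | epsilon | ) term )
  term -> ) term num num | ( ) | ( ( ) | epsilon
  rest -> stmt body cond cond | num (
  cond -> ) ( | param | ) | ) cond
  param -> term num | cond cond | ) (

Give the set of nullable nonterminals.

{ body, term }

Directly nullable (have an epsilon-production): body, term.
No other nonterminal has a production whose RHS symbols are all nullable.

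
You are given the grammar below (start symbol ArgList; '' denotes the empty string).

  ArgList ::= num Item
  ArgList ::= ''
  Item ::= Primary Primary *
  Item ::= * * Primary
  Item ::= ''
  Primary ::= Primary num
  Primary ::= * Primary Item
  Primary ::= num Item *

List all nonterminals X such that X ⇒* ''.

Directly nullable (have an ''-production): ArgList, Item.
No other nonterminal has a production whose RHS symbols are all nullable.

{ ArgList, Item }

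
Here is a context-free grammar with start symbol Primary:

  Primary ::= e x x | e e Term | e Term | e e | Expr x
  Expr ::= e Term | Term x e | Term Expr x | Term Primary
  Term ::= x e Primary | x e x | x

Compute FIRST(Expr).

{ e, x }

Expr ::= e Term contributes {e}.
From Expr ::= Term x e: add FIRST(Term) = { x }.
From Expr ::= Term Expr x: add FIRST(Term) = { x }.
From Expr ::= Term Primary: add FIRST(Term) = { x }.
Union: FIRST(Expr) = { e, x }.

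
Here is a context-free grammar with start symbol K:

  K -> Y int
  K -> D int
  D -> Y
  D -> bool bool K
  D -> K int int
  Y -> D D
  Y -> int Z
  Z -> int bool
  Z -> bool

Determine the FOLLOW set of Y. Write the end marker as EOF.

In K -> Y int: add FIRST(int) = { int }.
In D -> Y: Y is at the end, add FOLLOW(D) = { bool, int }.
Union: FOLLOW(Y) = { bool, int }.

{ bool, int }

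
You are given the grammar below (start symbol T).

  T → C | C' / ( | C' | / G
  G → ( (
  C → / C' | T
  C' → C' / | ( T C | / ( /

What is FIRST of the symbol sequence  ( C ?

( is a terminal; add {(} and stop.

{ ( }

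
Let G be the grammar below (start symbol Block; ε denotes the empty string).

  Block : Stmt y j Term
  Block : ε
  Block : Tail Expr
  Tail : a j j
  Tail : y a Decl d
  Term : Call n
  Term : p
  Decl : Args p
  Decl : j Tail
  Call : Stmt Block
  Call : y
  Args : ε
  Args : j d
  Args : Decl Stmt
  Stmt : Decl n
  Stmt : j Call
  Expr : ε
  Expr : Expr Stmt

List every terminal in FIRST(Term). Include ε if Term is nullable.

{ j, p, y }

From Term : Call n: add FIRST(Call) = { j, p, y }.
Term : p contributes {p}.
Union: FIRST(Term) = { j, p, y }.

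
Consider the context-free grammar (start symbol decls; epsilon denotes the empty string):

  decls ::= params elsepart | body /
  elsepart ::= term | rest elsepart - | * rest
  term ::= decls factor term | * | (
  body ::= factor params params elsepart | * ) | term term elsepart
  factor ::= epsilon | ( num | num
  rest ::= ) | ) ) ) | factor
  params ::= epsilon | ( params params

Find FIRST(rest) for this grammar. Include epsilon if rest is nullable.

{ (, ), num, epsilon }

rest ::= ) contributes {)}.
rest ::= ) ) ) contributes {)}.
From rest ::= factor: add FIRST(factor) = { (, num, epsilon } (including epsilon since factor is nullable).
Union: FIRST(rest) = { (, ), num, epsilon }.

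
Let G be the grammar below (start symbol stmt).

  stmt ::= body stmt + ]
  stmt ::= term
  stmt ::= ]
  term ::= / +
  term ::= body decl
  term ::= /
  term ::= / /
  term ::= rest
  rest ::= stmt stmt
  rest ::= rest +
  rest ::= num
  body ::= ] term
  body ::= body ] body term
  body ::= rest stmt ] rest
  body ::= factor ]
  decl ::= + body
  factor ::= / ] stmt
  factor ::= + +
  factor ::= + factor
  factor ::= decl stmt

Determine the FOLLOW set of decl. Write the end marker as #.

In term ::= body decl: decl is at the end, add FOLLOW(term) = { #, +, /, ], num }.
In factor ::= decl stmt: add FIRST(stmt) = { +, /, ], num }.
Union: FOLLOW(decl) = { #, +, /, ], num }.

{ #, +, /, ], num }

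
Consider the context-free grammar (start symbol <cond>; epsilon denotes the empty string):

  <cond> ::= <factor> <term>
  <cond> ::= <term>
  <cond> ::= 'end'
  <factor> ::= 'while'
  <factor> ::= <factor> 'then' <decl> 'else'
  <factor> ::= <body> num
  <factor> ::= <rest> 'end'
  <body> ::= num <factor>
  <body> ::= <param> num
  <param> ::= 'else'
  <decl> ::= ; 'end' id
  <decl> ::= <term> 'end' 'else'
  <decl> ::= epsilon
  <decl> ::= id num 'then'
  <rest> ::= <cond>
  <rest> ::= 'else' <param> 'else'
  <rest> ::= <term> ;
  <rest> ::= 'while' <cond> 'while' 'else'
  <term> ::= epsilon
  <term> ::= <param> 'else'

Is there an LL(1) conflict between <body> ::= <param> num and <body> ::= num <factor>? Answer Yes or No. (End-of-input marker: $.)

FIRST(<param> num) = { 'else' } and FIRST(num <factor>) = { num }.
The FIRST sets are disjoint and neither alternative is nullable — no conflict.

No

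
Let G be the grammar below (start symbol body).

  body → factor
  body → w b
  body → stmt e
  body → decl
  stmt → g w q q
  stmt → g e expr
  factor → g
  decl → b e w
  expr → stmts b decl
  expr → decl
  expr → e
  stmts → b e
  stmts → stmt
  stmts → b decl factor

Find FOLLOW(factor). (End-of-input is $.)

{ $, b }

In body → factor: factor is at the end, add FOLLOW(body) = { $ }.
In stmts → b decl factor: factor is at the end, add FOLLOW(stmts) = { b }.
Union: FOLLOW(factor) = { $, b }.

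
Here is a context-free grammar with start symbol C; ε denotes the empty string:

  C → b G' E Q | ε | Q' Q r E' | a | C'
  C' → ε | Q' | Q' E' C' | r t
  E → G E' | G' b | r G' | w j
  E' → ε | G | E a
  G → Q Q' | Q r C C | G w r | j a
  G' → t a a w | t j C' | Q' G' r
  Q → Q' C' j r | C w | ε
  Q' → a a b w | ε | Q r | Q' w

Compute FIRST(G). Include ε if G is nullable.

{ a, b, j, r, t, w, ε }

From G → Q Q': Q, Q' nullable, take FIRST(Q) ∪ FIRST(Q') = { a, b, j, r, t, w }; also ε since the whole RHS is nullable.
From G → Q r C C: Q nullable, take FIRST(Q) ∪ {r} = { a, b, j, r, t, w }.
From G → G w r: G nullable, take FIRST(G) ∪ {w} = { a, b, j, r, t, w }.
G → j a contributes {j}.
Union: FIRST(G) = { a, b, j, r, t, w, ε }.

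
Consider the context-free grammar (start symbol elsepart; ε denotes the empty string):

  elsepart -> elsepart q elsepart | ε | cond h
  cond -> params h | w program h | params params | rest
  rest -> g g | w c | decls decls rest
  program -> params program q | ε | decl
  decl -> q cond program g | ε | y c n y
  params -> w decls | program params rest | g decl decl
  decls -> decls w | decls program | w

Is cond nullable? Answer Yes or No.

No

Nullable nonterminals: decl, elsepart, program.
No production of cond has an RHS whose symbols are all nullable, so cond is not nullable.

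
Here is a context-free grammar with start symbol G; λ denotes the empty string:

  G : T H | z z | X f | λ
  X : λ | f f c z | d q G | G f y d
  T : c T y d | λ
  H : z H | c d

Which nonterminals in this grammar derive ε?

{ G, T, X }

Directly nullable (have an λ-production): G, X, T.
No other nonterminal has a production whose RHS symbols are all nullable.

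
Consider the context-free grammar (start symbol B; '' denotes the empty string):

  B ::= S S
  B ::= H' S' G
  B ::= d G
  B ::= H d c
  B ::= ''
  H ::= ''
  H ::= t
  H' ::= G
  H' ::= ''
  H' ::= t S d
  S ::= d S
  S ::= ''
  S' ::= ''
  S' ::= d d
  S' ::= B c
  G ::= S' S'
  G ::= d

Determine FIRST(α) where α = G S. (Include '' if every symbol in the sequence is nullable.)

{ c, d, t, '' }

Add FIRST(G)\{''} = { c, d, t }; G is nullable, continue.
Add FIRST(S)\{''} = { d }; S is nullable, continue.
Every symbol is nullable, so include ''.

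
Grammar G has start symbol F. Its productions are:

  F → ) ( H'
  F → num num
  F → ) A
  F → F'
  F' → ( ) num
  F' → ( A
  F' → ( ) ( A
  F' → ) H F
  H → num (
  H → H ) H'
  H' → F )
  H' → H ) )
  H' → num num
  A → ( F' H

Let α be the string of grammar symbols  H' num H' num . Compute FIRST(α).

{ (, ), num }

Add FIRST(H') = { (, ), num }; H' is not nullable, stop.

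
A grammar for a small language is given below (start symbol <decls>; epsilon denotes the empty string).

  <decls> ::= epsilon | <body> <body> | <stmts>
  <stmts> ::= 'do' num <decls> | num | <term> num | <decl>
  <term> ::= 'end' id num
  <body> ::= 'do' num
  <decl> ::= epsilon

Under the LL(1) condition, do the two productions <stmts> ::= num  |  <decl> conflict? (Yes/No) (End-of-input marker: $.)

FIRST(num) = { num } and FIRST(<decl>) = { epsilon }.
The second is nullable but FOLLOW(<stmts>) = { $ } is disjoint from FIRST of the first.

No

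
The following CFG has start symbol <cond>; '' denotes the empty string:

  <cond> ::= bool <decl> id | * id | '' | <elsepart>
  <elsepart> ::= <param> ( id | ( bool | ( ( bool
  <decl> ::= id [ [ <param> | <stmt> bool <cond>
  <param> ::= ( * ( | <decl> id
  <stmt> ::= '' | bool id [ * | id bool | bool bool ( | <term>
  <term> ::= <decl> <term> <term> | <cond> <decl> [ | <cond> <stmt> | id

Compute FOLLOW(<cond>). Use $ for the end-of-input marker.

{ $, (, *, [, bool, id }

<cond> is the start symbol, so $ ∈ FOLLOW(<cond>).
In <decl> ::= <stmt> bool <cond>: <cond> is at the end, add FOLLOW(<decl>) = { (, *, [, bool, id }.
In <term> ::= <cond> <decl> [: add FIRST(<decl> [) = { (, *, bool, id }.
In <term> ::= <cond> <stmt>: add FIRST(<stmt>)\{''} = { (, *, bool, id }.
  Since <stmt> is nullable, also add FOLLOW(<term>) = { (, *, bool, id }.
Union: FOLLOW(<cond>) = { $, (, *, [, bool, id }.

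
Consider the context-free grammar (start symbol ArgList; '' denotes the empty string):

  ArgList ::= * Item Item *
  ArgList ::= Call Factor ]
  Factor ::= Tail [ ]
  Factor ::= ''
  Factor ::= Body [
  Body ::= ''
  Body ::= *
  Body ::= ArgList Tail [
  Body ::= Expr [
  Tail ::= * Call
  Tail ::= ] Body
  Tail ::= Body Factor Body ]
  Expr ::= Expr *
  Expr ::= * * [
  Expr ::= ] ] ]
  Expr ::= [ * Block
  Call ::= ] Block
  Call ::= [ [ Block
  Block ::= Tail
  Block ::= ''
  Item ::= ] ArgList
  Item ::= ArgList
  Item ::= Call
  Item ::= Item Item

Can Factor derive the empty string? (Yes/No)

Factor has an ''-production, so Factor ⇒ ''.

Yes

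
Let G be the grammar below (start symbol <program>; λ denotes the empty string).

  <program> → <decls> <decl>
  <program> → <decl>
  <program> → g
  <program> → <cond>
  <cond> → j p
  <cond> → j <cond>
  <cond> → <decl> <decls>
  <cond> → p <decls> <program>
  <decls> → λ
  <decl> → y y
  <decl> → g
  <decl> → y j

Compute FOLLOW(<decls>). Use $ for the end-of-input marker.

In <program> → <decls> <decl>: add FIRST(<decl>) = { g, y }.
In <cond> → <decl> <decls>: <decls> is at the end, add FOLLOW(<cond>) = { $ }.
In <cond> → p <decls> <program>: add FIRST(<program>) = { g, j, p, y }.
Union: FOLLOW(<decls>) = { $, g, j, p, y }.

{ $, g, j, p, y }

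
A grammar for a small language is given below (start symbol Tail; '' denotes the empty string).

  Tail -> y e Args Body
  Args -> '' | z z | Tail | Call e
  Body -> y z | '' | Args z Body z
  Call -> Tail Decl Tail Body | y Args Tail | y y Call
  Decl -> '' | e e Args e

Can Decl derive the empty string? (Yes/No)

Yes

Decl has an ''-production, so Decl ⇒ ''.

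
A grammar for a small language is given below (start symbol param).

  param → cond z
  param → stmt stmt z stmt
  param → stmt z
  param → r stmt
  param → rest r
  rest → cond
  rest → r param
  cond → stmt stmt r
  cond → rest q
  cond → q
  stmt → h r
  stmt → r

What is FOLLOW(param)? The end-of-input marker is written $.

param is the start symbol, so $ ∈ FOLLOW(param).
In rest → r param: param is at the end, add FOLLOW(rest) = { q, r }.
Union: FOLLOW(param) = { $, q, r }.

{ $, q, r }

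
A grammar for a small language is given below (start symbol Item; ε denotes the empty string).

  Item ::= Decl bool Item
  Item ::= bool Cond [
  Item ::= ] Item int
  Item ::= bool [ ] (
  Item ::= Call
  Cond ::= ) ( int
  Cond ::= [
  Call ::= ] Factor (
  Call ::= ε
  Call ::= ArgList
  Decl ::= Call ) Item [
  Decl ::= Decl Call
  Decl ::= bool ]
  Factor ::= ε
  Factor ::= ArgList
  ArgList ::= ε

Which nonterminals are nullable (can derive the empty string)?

Directly nullable (have an ε-production): Call, Factor, ArgList.
Item ::= Call with every symbol nullable, so Item is nullable.
No other nonterminal has a production whose RHS symbols are all nullable.

{ ArgList, Call, Factor, Item }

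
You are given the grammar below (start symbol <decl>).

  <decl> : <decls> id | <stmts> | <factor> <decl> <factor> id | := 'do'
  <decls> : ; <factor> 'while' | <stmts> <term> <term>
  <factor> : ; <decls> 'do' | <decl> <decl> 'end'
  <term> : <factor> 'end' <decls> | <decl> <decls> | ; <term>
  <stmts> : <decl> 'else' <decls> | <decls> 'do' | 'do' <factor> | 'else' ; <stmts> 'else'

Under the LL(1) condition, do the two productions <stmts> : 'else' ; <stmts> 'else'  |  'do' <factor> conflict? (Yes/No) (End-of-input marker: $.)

No

FIRST('else' ; <stmts> 'else') = { 'else' } and FIRST('do' <factor>) = { 'do' }.
The FIRST sets are disjoint and neither alternative is nullable — no conflict.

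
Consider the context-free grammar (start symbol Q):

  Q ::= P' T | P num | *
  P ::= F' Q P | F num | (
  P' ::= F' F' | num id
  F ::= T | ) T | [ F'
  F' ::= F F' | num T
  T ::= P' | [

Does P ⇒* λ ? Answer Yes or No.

No

No nonterminal in this grammar is nullable.
No production of P has an RHS whose symbols are all nullable, so P is not nullable.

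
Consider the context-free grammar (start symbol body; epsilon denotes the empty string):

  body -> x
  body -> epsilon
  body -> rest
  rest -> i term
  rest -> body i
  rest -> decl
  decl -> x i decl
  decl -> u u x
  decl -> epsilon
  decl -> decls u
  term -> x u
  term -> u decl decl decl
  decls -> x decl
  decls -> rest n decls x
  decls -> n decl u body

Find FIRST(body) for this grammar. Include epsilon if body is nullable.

body -> x contributes {x}.
body -> epsilon contributes epsilon.
From body -> rest: add FIRST(rest) = { i, n, u, x, epsilon } (including epsilon since rest is nullable).
Union: FIRST(body) = { i, n, u, x, epsilon }.

{ i, n, u, x, epsilon }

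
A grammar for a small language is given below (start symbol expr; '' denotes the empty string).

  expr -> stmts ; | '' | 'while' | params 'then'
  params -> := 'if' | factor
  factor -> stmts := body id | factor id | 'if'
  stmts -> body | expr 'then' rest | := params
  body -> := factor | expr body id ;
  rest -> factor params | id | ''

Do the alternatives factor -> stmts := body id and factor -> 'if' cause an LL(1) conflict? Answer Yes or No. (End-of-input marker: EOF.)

FIRST(stmts := body id) = { 'if', 'then', 'while', := } and FIRST('if') = { 'if' }.
Both contain 'if', so the two alternatives are not disjoint — LL(1) conflict.

Yes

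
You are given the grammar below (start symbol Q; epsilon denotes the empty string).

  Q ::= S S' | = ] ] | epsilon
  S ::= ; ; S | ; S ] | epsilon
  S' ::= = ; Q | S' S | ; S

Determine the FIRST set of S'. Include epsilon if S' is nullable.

{ ;, = }

S' ::= = ; Q contributes {=}.
From S' ::= S' S: add FIRST(S') = { ;, = }.
S' ::= ; S contributes {;}.
Union: FIRST(S') = { ;, = }.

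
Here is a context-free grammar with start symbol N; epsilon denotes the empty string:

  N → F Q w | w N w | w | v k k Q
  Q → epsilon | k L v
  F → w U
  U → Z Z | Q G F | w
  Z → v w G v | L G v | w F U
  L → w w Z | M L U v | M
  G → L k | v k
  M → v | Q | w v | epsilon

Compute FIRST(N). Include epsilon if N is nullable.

From N → F Q w: add FIRST(F) = { w }.
N → w N w contributes {w}.
N → w contributes {w}.
N → v k k Q contributes {v}.
Union: FIRST(N) = { v, w }.

{ v, w }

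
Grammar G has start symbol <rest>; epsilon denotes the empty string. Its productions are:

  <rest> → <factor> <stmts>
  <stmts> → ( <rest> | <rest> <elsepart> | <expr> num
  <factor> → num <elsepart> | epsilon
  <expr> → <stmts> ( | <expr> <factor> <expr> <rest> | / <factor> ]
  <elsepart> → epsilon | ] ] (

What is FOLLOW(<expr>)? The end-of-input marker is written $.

In <stmts> → <expr> num: add FIRST(num) = { num }.
In <expr> → <expr> <factor> <expr> <rest>: add FIRST(<factor> <expr> <rest>) = { (, /, num }.
In <expr> → <expr> <factor> <expr> <rest>: add FIRST(<rest>) = { (, /, num }.
Union: FOLLOW(<expr>) = { (, /, num }.

{ (, /, num }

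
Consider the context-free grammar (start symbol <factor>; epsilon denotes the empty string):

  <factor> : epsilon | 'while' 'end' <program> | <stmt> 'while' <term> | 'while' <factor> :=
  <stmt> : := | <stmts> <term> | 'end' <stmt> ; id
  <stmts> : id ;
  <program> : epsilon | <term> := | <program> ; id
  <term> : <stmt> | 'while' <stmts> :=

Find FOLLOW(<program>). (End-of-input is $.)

In <factor> : 'while' 'end' <program>: <program> is at the end, add FOLLOW(<factor>) = { $, := }.
In <program> : <program> ; id: add FIRST(; id) = { ; }.
Union: FOLLOW(<program>) = { $, :=, ; }.

{ $, :=, ; }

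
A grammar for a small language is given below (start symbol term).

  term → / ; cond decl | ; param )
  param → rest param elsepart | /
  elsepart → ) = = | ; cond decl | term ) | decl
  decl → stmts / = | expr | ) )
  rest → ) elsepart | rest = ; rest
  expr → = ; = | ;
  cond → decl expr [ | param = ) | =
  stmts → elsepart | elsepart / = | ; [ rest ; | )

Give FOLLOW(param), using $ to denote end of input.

{ ), /, ;, = }

In term → ; param ): add FIRST()) = { ) }.
In param → rest param elsepart: add FIRST(elsepart) = { ), /, ;, = }.
In cond → param = ): add FIRST(= )) = { = }.
Union: FOLLOW(param) = { ), /, ;, = }.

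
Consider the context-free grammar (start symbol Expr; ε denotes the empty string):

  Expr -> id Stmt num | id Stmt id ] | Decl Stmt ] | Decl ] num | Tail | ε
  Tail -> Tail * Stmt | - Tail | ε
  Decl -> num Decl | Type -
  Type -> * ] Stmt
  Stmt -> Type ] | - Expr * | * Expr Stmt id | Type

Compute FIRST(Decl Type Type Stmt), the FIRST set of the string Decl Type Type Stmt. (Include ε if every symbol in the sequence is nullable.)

{ *, num }

Add FIRST(Decl) = { *, num }; Decl is not nullable, stop.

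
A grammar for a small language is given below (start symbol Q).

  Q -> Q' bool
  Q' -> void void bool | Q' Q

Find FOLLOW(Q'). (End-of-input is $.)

{ bool, void }

In Q -> Q' bool: add FIRST(bool) = { bool }.
In Q' -> Q' Q: add FIRST(Q) = { void }.
Union: FOLLOW(Q') = { bool, void }.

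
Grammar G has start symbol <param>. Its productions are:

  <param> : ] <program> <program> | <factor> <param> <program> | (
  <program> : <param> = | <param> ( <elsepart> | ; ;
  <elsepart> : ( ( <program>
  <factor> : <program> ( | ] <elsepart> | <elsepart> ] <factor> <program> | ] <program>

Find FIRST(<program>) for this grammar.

From <program> : <param> =: add FIRST(<param>) = { (, ;, ] }.
From <program> : <param> ( <elsepart>: add FIRST(<param>) = { (, ;, ] }.
<program> : ; ; contributes {;}.
Union: FIRST(<program>) = { (, ;, ] }.

{ (, ;, ] }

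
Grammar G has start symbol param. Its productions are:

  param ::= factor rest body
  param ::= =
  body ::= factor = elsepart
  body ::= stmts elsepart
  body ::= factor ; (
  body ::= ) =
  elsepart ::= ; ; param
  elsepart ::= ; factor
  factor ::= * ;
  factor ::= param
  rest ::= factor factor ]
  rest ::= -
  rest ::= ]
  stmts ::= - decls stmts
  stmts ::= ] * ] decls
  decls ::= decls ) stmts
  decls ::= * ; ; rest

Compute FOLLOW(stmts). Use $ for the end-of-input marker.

{ ), -, ;, ] }

In body ::= stmts elsepart: add FIRST(elsepart) = { ; }.
In stmts ::= - decls stmts: stmts is at the end, add FOLLOW(stmts) = { ), -, ;, ] }.
In decls ::= decls ) stmts: stmts is at the end, add FOLLOW(decls) = { ), -, ;, ] }.
Union: FOLLOW(stmts) = { ), -, ;, ] }.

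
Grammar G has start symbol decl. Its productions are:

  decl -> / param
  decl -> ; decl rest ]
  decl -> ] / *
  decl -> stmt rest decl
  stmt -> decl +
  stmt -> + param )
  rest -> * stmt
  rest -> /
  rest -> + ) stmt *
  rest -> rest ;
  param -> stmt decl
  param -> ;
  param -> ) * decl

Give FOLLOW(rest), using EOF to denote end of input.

{ +, /, ;, ] }

In decl -> ; decl rest ]: add FIRST(]) = { ] }.
In decl -> stmt rest decl: add FIRST(decl) = { +, /, ;, ] }.
In rest -> rest ;: add FIRST(;) = { ; }.
Union: FOLLOW(rest) = { +, /, ;, ] }.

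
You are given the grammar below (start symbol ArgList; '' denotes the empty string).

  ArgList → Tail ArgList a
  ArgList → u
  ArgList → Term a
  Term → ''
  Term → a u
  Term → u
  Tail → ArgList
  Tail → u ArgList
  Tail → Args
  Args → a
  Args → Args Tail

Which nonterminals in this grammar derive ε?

Directly nullable (have an ''-production): Term.
No other nonterminal has a production whose RHS symbols are all nullable.

{ Term }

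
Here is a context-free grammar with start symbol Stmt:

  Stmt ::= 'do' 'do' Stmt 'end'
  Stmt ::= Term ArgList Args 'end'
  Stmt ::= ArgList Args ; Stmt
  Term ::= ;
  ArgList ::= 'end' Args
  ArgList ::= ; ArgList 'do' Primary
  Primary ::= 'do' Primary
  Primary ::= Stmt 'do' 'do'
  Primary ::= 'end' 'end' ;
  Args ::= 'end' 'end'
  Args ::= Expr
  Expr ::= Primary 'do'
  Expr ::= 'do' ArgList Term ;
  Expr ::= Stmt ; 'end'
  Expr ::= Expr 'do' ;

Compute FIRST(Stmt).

{ 'do', 'end', ; }

Stmt ::= 'do' 'do' Stmt 'end' contributes {'do'}.
From Stmt ::= Term ArgList Args 'end': add FIRST(Term) = { ; }.
From Stmt ::= ArgList Args ; Stmt: add FIRST(ArgList) = { 'end', ; }.
Union: FIRST(Stmt) = { 'do', 'end', ; }.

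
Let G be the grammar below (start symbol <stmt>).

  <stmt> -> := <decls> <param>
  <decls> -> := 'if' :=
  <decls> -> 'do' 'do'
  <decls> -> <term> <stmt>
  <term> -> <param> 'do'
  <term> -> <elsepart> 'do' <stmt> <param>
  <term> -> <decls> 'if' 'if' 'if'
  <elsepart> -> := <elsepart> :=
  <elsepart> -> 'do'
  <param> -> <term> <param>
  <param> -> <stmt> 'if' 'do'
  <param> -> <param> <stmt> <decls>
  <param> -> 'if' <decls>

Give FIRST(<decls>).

{ 'do', 'if', := }

<decls> -> := 'if' := contributes {:=}.
<decls> -> 'do' 'do' contributes {'do'}.
From <decls> -> <term> <stmt>: add FIRST(<term>) = { 'do', 'if', := }.
Union: FIRST(<decls>) = { 'do', 'if', := }.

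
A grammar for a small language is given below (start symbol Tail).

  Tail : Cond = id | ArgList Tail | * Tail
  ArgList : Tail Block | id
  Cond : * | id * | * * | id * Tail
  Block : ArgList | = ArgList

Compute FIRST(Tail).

From Tail : Cond = id: add FIRST(Cond) = { *, id }.
From Tail : ArgList Tail: add FIRST(ArgList) = { *, id }.
Tail : * Tail contributes {*}.
Union: FIRST(Tail) = { *, id }.

{ *, id }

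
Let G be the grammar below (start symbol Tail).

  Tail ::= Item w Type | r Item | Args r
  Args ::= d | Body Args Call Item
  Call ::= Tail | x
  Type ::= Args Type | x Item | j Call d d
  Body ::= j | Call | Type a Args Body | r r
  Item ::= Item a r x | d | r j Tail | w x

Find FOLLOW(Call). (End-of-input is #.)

{ d, j, r, w, x }

In Args ::= Body Args Call Item: add FIRST(Item) = { d, r, w }.
In Type ::= j Call d d: add FIRST(d d) = { d }.
In Body ::= Call: Call is at the end, add FOLLOW(Body) = { d, j, r, w, x }.
Union: FOLLOW(Call) = { d, j, r, w, x }.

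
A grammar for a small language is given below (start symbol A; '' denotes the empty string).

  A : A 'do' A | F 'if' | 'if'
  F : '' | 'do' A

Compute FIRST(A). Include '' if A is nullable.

From A : A 'do' A: add FIRST(A) = { 'do', 'if' }.
From A : F 'if': F nullable, take FIRST(F) ∪ {'if'} = { 'do', 'if' }.
A : 'if' contributes {'if'}.
Union: FIRST(A) = { 'do', 'if' }.

{ 'do', 'if' }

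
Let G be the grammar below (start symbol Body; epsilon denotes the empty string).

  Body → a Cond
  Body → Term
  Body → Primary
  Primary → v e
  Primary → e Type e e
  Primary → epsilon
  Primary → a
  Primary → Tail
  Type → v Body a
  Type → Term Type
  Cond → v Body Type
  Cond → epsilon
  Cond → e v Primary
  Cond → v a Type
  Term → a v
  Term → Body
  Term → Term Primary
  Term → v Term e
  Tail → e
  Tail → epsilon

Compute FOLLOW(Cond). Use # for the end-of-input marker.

{ #, a, e, v }

In Body → a Cond: Cond is at the end, add FOLLOW(Body) = { #, a, e, v }.
Union: FOLLOW(Cond) = { #, a, e, v }.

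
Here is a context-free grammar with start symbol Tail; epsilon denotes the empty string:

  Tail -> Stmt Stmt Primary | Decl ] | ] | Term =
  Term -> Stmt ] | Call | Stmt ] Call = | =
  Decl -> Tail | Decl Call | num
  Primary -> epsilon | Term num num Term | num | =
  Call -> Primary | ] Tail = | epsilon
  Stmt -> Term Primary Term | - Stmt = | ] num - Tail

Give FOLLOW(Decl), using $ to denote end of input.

{ -, =, ], num }

In Tail -> Decl ]: add FIRST(]) = { ] }.
In Decl -> Decl Call: add FIRST(Call)\{epsilon} = { -, =, ], num }.
  Since Call is nullable, also add FOLLOW(Decl) = { -, =, ], num }.
Union: FOLLOW(Decl) = { -, =, ], num }.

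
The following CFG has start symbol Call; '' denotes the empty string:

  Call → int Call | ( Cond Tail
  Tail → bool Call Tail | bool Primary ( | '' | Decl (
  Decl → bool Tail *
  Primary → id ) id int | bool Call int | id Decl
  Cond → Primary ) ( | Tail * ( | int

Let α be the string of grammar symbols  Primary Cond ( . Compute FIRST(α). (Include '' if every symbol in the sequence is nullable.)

Add FIRST(Primary) = { bool, id }; Primary is not nullable, stop.

{ bool, id }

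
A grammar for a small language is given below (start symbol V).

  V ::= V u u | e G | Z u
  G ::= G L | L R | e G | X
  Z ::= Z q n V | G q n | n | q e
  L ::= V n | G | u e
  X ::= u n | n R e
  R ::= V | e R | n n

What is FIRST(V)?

{ e, n, q, u }

From V ::= V u u: add FIRST(V) = { e, n, q, u }.
V ::= e G contributes {e}.
From V ::= Z u: add FIRST(Z) = { e, n, q, u }.
Union: FIRST(V) = { e, n, q, u }.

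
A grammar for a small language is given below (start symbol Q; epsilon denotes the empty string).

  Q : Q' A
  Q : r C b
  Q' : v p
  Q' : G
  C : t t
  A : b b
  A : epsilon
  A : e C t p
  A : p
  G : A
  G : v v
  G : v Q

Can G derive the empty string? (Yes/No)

Yes

G : A and each of A is nullable, so G ⇒* epsilon.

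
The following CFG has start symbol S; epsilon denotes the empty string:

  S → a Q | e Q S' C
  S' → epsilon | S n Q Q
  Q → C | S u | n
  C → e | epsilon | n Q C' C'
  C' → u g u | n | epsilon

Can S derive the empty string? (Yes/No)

Nullable nonterminals: C, C', Q, S'.
No production of S has an RHS whose symbols are all nullable, so S is not nullable.

No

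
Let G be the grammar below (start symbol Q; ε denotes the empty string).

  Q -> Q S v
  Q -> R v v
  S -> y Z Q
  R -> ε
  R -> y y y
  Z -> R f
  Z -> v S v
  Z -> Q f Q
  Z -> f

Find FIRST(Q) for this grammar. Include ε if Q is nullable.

{ v, y }

From Q -> Q S v: add FIRST(Q) = { v, y }.
From Q -> R v v: R nullable, take FIRST(R) ∪ {v} = { v, y }.
Union: FIRST(Q) = { v, y }.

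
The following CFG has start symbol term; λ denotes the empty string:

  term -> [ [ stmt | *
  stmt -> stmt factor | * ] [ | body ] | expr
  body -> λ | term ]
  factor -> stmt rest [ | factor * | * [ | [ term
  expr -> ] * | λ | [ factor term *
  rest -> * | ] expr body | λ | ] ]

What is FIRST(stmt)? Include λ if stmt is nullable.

{ *, [, ], λ }

From stmt -> stmt factor: stmt nullable, take FIRST(stmt) ∪ FIRST(factor) = { *, [, ] }.
stmt -> * ] [ contributes {*}.
From stmt -> body ]: body nullable, take FIRST(body) ∪ {]} = { *, [, ] }.
From stmt -> expr: add FIRST(expr) = { [, ], λ } (including λ since expr is nullable).
Union: FIRST(stmt) = { *, [, ], λ }.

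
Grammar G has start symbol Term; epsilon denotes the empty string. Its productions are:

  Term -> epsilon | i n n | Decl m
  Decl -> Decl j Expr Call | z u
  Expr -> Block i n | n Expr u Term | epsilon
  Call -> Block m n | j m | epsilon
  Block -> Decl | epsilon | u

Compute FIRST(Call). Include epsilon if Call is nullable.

From Call -> Block m n: Block nullable, take FIRST(Block) ∪ {m} = { m, u, z }.
Call -> j m contributes {j}.
Call -> epsilon contributes epsilon.
Union: FIRST(Call) = { j, m, u, z, epsilon }.

{ j, m, u, z, epsilon }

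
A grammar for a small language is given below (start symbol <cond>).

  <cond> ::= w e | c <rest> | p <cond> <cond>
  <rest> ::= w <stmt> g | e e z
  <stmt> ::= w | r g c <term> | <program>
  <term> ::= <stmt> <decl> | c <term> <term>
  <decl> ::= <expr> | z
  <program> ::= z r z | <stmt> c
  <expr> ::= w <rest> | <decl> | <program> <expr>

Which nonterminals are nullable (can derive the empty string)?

No nonterminal has an empty production or an RHS whose symbols are all nullable.

{ } (none)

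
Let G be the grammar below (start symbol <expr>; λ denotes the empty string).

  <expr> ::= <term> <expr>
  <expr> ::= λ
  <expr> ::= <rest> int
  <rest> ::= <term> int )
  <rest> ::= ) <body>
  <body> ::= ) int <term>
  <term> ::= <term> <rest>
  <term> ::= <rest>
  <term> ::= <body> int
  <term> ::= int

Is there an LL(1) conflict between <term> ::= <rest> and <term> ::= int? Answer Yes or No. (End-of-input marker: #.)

Yes

FIRST(<rest>) = { ), int } and FIRST(int) = { int }.
Both contain int, so the two alternatives are not disjoint — LL(1) conflict.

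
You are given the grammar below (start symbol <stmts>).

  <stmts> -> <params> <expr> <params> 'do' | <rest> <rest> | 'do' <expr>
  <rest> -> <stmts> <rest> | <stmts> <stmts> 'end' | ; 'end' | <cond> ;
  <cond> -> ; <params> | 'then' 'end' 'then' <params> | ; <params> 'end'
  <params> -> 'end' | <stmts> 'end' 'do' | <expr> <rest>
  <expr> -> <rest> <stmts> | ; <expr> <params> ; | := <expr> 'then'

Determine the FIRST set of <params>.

{ 'do', 'end', 'then', :=, ; }

<params> -> 'end' contributes {'end'}.
From <params> -> <stmts> 'end' 'do': add FIRST(<stmts>) = { 'do', 'end', 'then', :=, ; }.
From <params> -> <expr> <rest>: add FIRST(<expr>) = { 'do', 'end', 'then', :=, ; }.
Union: FIRST(<params>) = { 'do', 'end', 'then', :=, ; }.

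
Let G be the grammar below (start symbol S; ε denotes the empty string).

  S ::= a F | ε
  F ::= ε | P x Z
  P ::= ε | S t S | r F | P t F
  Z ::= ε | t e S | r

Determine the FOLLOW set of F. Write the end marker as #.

In S ::= a F: F is at the end, add FOLLOW(S) = { #, t, x }.
In P ::= r F: F is at the end, add FOLLOW(P) = { t, x }.
In P ::= P t F: F is at the end, add FOLLOW(P) = { t, x }.
Union: FOLLOW(F) = { #, t, x }.

{ #, t, x }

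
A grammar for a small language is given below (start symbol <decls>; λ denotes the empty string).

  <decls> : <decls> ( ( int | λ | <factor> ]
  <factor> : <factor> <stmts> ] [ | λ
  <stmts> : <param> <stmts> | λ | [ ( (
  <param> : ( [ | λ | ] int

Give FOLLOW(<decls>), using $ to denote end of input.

{ $, ( }

<decls> is the start symbol, so $ ∈ FOLLOW(<decls>).
In <decls> : <decls> ( ( int: add FIRST(( ( int) = { ( }.
Union: FOLLOW(<decls>) = { $, ( }.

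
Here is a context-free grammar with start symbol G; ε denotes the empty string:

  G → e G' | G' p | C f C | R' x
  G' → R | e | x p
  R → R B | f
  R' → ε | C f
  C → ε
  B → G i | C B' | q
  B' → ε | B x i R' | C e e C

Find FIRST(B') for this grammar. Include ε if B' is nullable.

{ e, f, q, x, ε }

B' → ε contributes ε.
From B' → B x i R': B nullable, take FIRST(B) ∪ {x} = { e, f, q, x }.
From B' → C e e C: C nullable, take FIRST(C) ∪ {e} = { e }.
Union: FIRST(B') = { e, f, q, x, ε }.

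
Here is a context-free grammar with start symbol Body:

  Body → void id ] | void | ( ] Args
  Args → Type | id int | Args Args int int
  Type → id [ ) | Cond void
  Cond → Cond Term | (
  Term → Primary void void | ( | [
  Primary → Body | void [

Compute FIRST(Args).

{ (, id }

From Args → Type: add FIRST(Type) = { (, id }.
Args → id int contributes {id}.
From Args → Args Args int int: add FIRST(Args) = { (, id }.
Union: FIRST(Args) = { (, id }.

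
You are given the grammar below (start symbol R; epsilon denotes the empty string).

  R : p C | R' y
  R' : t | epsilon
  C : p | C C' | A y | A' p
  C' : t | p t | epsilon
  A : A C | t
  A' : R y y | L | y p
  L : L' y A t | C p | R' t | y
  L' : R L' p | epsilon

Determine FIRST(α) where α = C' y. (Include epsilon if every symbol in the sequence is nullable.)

{ p, t, y }

Add FIRST(C')\{epsilon} = { p, t }; C' is nullable, continue.
y is a terminal; add {y} and stop.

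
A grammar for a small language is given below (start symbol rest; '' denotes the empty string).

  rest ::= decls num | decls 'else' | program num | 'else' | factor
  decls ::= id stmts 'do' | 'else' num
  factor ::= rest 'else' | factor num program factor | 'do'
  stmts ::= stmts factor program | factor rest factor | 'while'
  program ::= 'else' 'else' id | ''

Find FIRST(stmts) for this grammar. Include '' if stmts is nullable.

{ 'do', 'else', 'while', id, num }

From stmts ::= stmts factor program: add FIRST(stmts) = { 'do', 'else', 'while', id, num }.
From stmts ::= factor rest factor: add FIRST(factor) = { 'do', 'else', id, num }.
stmts ::= 'while' contributes {'while'}.
Union: FIRST(stmts) = { 'do', 'else', 'while', id, num }.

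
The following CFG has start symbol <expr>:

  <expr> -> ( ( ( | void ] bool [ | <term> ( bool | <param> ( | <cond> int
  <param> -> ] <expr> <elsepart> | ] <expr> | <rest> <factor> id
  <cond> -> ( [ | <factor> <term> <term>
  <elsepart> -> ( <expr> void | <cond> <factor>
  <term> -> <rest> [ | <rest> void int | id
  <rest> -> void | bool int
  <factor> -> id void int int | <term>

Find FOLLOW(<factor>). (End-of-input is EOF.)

In <param> -> <rest> <factor> id: add FIRST(id) = { id }.
In <cond> -> <factor> <term> <term>: add FIRST(<term> <term>) = { bool, id, void }.
In <elsepart> -> <cond> <factor>: <factor> is at the end, add FOLLOW(<elsepart>) = { ( }.
Union: FOLLOW(<factor>) = { (, bool, id, void }.

{ (, bool, id, void }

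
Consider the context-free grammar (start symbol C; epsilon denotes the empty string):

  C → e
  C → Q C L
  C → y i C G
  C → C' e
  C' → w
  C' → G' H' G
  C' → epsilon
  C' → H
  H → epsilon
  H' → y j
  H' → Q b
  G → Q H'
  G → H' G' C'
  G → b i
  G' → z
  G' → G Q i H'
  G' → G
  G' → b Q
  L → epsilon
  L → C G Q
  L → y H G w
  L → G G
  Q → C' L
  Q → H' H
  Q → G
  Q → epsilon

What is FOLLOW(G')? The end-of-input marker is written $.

{ $, b, e, i, w, y, z }

In C' → G' H' G: add FIRST(H' G) = { b, e, w, y, z }.
In G → H' G' C': add FIRST(C')\{epsilon} = { b, e, w, y, z }.
  Since C' is nullable, also add FOLLOW(G) = { $, b, e, i, w, y, z }.
Union: FOLLOW(G') = { $, b, e, i, w, y, z }.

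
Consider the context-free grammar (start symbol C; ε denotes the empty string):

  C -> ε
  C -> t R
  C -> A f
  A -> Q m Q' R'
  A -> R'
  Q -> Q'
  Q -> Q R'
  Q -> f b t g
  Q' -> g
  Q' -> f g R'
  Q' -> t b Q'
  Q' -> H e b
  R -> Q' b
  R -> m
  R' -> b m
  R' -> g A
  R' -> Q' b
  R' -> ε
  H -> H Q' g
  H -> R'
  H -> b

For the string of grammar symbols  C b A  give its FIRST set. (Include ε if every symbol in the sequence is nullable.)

{ b, e, f, g, t }

Add FIRST(C)\{ε} = { b, e, f, g, t }; C is nullable, continue.
b is a terminal; add {b} and stop.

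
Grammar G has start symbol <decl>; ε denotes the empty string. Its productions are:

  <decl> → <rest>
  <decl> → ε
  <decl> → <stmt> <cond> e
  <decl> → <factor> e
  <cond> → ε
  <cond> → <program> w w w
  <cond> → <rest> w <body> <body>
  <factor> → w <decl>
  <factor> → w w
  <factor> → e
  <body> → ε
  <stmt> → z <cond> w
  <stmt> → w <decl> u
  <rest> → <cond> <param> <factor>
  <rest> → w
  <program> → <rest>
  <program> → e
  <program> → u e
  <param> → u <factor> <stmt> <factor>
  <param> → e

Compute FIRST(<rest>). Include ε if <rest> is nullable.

{ e, u, w }

From <rest> → <cond> <param> <factor>: <cond> nullable, take FIRST(<cond>) ∪ FIRST(<param>) = { e, u, w }.
<rest> → w contributes {w}.
Union: FIRST(<rest>) = { e, u, w }.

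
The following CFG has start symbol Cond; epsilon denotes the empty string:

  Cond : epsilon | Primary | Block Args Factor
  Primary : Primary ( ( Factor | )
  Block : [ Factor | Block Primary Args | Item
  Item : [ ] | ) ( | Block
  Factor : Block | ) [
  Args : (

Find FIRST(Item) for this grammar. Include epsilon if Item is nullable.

Item : [ ] contributes {[}.
Item : ) ( contributes {)}.
From Item : Block: add FIRST(Block) = { ), [ }.
Union: FIRST(Item) = { ), [ }.

{ ), [ }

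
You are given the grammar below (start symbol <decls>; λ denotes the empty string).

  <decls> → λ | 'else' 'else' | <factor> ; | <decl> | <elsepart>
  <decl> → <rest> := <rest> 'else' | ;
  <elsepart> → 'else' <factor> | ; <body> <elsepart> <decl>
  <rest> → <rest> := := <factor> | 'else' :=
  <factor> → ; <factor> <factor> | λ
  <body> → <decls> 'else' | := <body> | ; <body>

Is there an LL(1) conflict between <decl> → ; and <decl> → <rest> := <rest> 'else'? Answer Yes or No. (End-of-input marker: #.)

No

FIRST(;) = { ; } and FIRST(<rest> := <rest> 'else') = { 'else' }.
The FIRST sets are disjoint and neither alternative is nullable — no conflict.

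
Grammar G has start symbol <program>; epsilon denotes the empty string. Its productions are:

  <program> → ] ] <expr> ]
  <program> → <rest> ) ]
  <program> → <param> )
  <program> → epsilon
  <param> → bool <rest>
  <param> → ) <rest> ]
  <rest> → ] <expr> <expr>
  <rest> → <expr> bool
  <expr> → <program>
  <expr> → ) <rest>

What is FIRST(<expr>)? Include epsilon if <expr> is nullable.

{ ), ], bool, epsilon }

From <expr> → <program>: add FIRST(<program>) = { ), ], bool, epsilon } (including epsilon since <program> is nullable).
<expr> → ) <rest> contributes {)}.
Union: FIRST(<expr>) = { ), ], bool, epsilon }.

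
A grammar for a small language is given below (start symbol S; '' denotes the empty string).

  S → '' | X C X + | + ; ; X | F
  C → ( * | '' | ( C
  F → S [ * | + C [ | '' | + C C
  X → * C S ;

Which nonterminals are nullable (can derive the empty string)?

{ C, F, S }

Directly nullable (have an ''-production): S, C, F.
No other nonterminal has a production whose RHS symbols are all nullable.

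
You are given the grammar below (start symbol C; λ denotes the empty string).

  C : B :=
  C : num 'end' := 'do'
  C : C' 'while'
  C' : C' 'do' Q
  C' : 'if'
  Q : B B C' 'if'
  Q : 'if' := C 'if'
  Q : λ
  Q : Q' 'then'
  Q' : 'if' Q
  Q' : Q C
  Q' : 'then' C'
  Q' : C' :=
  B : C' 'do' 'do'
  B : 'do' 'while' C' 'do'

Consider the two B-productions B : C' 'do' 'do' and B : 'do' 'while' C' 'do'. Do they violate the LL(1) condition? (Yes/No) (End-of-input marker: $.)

No

FIRST(C' 'do' 'do') = { 'if' } and FIRST('do' 'while' C' 'do') = { 'do' }.
The FIRST sets are disjoint and neither alternative is nullable — no conflict.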